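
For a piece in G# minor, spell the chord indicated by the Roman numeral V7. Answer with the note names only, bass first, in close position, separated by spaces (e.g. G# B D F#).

In G# minor, the fifth degree is D#. The dominant is major (leading tone raised), so V is a dominant seventh chord.
Stacking thirds from D# gives D#-F##-A#-C#.

D# F## A# C#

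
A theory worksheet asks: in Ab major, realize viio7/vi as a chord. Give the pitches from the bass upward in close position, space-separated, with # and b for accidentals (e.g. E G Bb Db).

E G Bb Db

viio7/vi is a secondary leading-tone chord. The target vi is F in Ab major; the applied chord is rooted a semitone below, on E.
Building a fully diminished seventh chord on E gives E-G-Bb-Db.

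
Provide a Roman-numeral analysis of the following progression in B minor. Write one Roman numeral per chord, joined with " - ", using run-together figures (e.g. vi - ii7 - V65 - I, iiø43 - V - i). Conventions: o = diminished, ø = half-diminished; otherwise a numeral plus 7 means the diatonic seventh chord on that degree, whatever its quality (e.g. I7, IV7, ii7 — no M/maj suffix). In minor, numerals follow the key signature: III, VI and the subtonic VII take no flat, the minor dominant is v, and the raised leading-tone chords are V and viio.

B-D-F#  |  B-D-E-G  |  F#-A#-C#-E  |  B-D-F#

i - iv43 - V7 - i

B-D-F#: minor triad on B = scale degree 1 → i.
B-D-E-G has root E, degree 4 in B minor, so iv43.
F#-A#-C#-E: dominant seventh chord on F# = scale degree 5 → V7.
B-D-F# has root B, degree 1 in B minor, so i.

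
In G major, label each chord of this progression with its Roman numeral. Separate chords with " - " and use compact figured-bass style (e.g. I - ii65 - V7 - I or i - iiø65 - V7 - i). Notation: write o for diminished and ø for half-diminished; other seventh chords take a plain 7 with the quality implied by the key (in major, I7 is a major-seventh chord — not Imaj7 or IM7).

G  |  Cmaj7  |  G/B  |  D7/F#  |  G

G: major triad on G = scale degree 1 → I.
Cmaj7: major seventh chord on C = scale degree 4 → IV7.
G/B has root G, degree 1 in G major, so I6.
D7/F# has root D, degree 5 in G major, so V65.
G: major triad on G = scale degree 1 → I.

I - IV7 - I6 - V65 - I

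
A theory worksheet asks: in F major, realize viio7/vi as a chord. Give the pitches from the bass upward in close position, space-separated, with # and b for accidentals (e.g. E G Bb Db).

C# E G Bb

The slash marks an applied leading-tone chord: viio of vi. In F major, vi is D, so the leading tone to it is C#, a half step below.
Building a fully diminished seventh chord on C# gives C#-E-G-Bb.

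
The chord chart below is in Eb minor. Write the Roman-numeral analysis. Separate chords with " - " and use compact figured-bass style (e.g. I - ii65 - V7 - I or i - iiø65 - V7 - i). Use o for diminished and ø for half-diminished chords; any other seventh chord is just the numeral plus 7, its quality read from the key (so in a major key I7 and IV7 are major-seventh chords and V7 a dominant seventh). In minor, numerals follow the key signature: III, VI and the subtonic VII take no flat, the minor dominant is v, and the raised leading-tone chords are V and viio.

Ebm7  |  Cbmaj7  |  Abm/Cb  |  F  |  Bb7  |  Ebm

Ebm7: minor seventh chord on Eb = scale degree 1 → i7.
Cbmaj7 has root Cb, degree 6 in Eb minor, so VI7.
Abm/Cb has root Ab, degree 4 in Eb minor, so iv6.
F: a major triad on F, the applied dominant of V → V/V.
Bb7 has root Bb, degree 5 in Eb minor, so V7.
Ebm has root Eb, degree 1 in Eb minor, so i.

i7 - VI7 - iv6 - V/V - V7 - i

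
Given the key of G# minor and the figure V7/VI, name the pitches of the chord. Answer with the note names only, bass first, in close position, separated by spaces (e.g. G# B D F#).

B D# F# A

V7/VI is a secondary dominant — the dominant seventh of VI. VI in G# minor is E, so the applied chord's root is B, a perfect fifth above.
Building a dominant seventh chord on B gives B-D#-F#-A.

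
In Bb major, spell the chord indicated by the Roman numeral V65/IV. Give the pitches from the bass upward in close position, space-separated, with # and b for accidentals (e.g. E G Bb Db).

The slash means an applied dominant: we want the dominant of IV. In Bb major, IV is Eb major, and its dominant is built on Bb.
Building a dominant seventh chord on Bb gives Bb-D-F-Ab.
With the 65 figure the chord is in first inversion; from the bass D upward in close position it reads D-F-Ab-Bb.

D F Ab Bb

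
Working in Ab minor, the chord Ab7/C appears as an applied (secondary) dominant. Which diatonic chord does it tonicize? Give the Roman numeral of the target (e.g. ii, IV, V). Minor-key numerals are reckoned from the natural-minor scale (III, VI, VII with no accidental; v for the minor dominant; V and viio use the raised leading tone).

The chord is a dominant seventh chord on Ab.
A dominant resolves down a perfect fifth: Ab → Db. In Ab minor, Db is scale degree 4, i.e. iv.

iv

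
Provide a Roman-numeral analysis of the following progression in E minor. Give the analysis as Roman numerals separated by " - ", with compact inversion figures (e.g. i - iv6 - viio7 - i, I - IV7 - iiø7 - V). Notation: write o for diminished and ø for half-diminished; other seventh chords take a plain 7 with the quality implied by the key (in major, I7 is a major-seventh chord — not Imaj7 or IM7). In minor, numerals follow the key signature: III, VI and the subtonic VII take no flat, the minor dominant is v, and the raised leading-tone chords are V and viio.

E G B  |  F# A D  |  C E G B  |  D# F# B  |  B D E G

i - VII6 - VI7 - V6 - i43

E-G-B has root E, degree 1 in E minor, so i.
F#-A-D: root D is the subtonic; major triad there is VII6.
C-E-G-B: root C is the submediant; major seventh chord there is VI7.
D#-F#-B has root B, degree 5 in E minor, so V6.
B-D-E-G: minor seventh chord on E = scale degree 1 → i43.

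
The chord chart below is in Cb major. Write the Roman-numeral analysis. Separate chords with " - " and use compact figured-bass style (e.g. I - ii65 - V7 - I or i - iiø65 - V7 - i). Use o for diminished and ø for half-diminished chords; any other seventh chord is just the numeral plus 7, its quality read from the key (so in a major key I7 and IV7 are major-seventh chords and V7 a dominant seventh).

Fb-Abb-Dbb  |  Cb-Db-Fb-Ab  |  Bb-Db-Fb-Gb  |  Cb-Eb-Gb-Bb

bII6 - ii42 - V65 - I7

Fb-Abb-Dbb: major triad on Dbb — chromatic; Dbb is the lowered second degree, so this is the Neapolitan sixth, bII6 (third, Fb, in the bass — hence the 6).
Cb-Db-Fb-Ab: root Db is the supertonic; minor seventh chord there is ii42.
Bb-Db-Fb-Gb has root Gb, degree 5 in Cb major, so V65.
Cb-Eb-Gb-Bb: major seventh chord on Cb = scale degree 1 → I7.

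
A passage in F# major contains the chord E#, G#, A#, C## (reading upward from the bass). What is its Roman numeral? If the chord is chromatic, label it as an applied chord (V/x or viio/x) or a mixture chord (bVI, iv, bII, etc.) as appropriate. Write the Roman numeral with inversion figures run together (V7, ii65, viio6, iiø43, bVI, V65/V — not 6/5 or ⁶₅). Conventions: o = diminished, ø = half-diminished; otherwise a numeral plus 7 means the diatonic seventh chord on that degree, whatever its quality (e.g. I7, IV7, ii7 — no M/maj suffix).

Stacked in thirds the chord is A#-C##-E#-G#: a dominant seventh chord on A#.
A# is not a diatonic chord root with this quality in F# major, but it lies a perfect fifth above D# (vi), so the chord functions as an applied dominant of vi.
With E# in the bass the chord is in second inversion, so the figured bass is 43.

V43/vi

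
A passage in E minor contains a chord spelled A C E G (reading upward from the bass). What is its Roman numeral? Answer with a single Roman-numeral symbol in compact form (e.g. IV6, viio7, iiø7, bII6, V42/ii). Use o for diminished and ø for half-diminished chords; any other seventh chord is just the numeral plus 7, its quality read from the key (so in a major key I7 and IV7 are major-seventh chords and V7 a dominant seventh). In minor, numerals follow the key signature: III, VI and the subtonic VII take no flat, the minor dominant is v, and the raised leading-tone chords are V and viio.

Stacked in thirds the chord is A-C-E-G: a minor seventh chord on A.
In E minor, A is the subdominant; the diatonic minor seventh chord there is iv7.

iv7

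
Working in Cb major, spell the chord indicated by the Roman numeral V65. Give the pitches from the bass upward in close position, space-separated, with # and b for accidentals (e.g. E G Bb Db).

In Cb major, the dominant is Gb, and the diatonic chord built there is a dominant seventh chord.
That chord is spelled Gb-Bb-Db-Fb.
With the 65 figure the chord is in first inversion; from the bass Bb upward in close position it reads Bb-Db-Fb-Gb.

Bb Db Fb Gb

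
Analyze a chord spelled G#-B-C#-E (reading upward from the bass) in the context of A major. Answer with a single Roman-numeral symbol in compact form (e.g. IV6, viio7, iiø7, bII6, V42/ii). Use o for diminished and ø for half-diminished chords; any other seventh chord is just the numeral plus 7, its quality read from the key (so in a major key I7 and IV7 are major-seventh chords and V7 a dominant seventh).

iii43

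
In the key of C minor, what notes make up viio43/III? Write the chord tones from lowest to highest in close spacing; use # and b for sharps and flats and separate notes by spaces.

Ab Cb D F

The slash marks an applied leading-tone chord: viio of III. In C minor, III is Eb, so the leading tone to it is D, a half step below.
Building a fully diminished seventh chord on D gives D-F-Ab-Cb.
The figured bass 43 indicates second inversion, placing the fifth (Ab) in the bass: Ab-Cb-D-F.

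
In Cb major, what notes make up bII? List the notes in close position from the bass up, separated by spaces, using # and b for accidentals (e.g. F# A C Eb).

bII is the Neapolitan chord — a major triad on the lowered second degree. In Cb major that root is Dbb.
So the chord is Dbb-Fb-Abb.

Dbb Fb Abb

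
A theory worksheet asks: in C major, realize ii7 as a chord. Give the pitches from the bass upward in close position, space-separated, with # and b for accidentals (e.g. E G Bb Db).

D F A C

The numeral's case and figure indicate a minor seventh chord. In C major its root, scale degree 2, is D.
Stacking thirds from D gives D-F-A-C.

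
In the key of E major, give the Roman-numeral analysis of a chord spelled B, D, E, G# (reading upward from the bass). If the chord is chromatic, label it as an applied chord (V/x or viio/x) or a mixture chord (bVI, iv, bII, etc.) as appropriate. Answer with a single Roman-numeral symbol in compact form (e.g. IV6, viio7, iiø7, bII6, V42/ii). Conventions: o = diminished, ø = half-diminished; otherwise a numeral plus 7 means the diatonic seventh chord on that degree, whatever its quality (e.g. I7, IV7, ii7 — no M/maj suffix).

V43/IV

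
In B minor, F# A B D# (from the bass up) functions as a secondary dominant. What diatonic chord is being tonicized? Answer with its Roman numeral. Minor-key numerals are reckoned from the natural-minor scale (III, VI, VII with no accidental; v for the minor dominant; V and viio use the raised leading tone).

The chord is a dominant seventh chord on B.
A dominant resolves down a perfect fifth: B → E. In B minor, E is scale degree 4, i.e. iv.

iv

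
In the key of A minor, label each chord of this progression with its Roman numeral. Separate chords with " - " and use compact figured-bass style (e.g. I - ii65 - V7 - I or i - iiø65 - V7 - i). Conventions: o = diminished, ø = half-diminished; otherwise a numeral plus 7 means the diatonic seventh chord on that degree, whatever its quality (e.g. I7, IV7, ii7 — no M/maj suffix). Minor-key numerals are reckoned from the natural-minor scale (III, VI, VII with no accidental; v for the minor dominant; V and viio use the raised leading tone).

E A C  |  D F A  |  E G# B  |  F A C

E-A-C: root A is the tonic; minor triad there is i64.
D-F-A: root D is the subdominant; minor triad there is iv.
E-G#-B has root E, degree 5 in A minor, so V.
F-A-C has root F, degree 6 in A minor, so VI.

i64 - iv - V - VI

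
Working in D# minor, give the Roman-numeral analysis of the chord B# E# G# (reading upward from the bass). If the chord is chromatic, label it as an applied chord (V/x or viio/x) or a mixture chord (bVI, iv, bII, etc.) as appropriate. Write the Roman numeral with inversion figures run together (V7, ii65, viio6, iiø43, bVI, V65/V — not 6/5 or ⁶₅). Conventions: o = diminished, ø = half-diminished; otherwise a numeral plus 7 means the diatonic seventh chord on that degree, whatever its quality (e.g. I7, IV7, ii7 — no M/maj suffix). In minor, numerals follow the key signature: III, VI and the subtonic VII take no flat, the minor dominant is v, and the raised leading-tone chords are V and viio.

The pitches E#-G#-B# form a minor triad rooted on E#.
E# is the second degree of D# minor. This is the minor supertonic, borrowed from the parallel major (the Dorian ii).
With B# in the bass the chord is in second inversion, so the figured bass is 64.

ii64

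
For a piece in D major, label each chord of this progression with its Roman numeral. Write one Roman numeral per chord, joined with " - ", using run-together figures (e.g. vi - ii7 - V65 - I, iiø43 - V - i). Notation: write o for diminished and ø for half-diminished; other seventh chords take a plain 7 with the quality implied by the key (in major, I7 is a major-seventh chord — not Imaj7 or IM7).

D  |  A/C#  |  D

I - V6 - I

D: major triad on D = scale degree 1 → I.
A/C# has root A, degree 5 in D major, so V6.
D: root D is the tonic; major triad there is I.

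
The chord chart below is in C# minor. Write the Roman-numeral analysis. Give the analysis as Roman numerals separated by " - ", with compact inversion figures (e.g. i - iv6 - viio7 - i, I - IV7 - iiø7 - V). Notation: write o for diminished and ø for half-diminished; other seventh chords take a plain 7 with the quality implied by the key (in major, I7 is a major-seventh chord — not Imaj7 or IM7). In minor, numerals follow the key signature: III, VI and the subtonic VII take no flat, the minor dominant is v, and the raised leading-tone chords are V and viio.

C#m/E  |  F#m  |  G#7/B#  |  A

C#m/E: root C# is the tonic; minor triad there is i6.
F#m: minor triad on F# = scale degree 4 → iv.
G#7/B#: root G# is the dominant; dominant seventh chord there is V65.
A: major triad on A = scale degree 6 → VI.

i6 - iv - V65 - VI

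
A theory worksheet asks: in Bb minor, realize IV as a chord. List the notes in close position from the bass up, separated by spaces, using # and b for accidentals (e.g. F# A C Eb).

Eb G Bb

Scale degree 4 in Bb minor is Eb; here the chord built on it is altered to a major triad. IV is the major subdominant, borrowed from the parallel major.
So the chord is Eb-G-Bb.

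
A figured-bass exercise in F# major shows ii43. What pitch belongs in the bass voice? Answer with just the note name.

D#

ii in F# major has root G#; the chord is G#-B-D#-F#.
The figure 43 means second inversion — the fifth is in the bass.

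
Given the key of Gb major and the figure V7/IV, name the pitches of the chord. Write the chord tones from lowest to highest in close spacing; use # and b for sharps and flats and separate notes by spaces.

V7/IV is a secondary dominant — the dominant seventh of IV. IV in Gb major is Cb, so the applied chord's root is Gb, a perfect fifth above.
Building a dominant seventh chord on Gb gives Gb-Bb-Db-Fb.

Gb Bb Db Fb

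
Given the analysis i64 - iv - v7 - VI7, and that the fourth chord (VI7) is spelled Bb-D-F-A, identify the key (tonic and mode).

D minor

VI7 is given as Bb-D-F-A — a major seventh chord with root Bb.
VI7 on Bb implies Bb is the submediant; that puts the tonic at D, and the uppercase numeral fits minor mode.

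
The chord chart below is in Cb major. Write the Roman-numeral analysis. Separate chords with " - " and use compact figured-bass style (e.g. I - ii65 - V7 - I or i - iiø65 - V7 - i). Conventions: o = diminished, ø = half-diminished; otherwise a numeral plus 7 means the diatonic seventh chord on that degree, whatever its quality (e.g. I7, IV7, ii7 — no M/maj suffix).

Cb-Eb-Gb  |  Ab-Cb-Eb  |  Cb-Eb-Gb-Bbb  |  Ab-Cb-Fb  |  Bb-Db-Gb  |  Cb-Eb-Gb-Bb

I - vi - V7/IV - IV6 - V6 - I7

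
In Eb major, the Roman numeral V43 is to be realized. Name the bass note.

F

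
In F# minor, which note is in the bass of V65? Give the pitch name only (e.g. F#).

E#

V in F# minor has root C#; the chord is C#-E#-G#-B.
The figure 65 means first inversion — the third is in the bass.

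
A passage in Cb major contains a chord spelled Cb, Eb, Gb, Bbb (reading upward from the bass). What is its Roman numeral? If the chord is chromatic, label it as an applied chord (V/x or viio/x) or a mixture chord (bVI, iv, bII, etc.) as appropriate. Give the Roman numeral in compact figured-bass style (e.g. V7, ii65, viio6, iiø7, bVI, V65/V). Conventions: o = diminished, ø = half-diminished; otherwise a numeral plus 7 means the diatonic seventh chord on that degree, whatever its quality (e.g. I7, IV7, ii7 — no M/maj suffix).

V7/IV

The pitches Cb-Eb-Gb-Bbb form a dominant seventh chord rooted on Cb.
Cb is not a diatonic chord root with this quality in Cb major, but it lies a perfect fifth above Fb (IV), so the chord functions as an applied dominant of IV.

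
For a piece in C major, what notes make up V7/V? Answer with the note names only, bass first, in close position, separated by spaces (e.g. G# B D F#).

D F# A C

The slash means an applied dominant: we want the dominant of V. In C major, V is G major, and its dominant is built on D.
Building a dominant seventh chord on D gives D-F#-A-C.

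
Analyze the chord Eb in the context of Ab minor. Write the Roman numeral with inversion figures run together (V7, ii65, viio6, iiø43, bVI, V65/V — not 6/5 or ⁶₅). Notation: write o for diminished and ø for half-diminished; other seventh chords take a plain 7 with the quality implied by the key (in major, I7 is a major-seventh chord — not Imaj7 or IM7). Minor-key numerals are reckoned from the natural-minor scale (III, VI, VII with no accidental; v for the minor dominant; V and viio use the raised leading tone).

V

The pitches Eb-G-Bb form a major triad rooted on Eb.
Eb is scale degree 5 in Ab minor, and a major triad on that degree is written V.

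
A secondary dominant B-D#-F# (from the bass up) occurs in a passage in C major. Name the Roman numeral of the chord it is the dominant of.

The chord is a major triad on B.
A dominant resolves down a perfect fifth: B → E. In C major, E is scale degree 3, i.e. iii.

iii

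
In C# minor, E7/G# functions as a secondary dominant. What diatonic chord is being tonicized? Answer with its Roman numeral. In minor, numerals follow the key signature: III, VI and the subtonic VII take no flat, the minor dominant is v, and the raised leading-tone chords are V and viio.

The chord is a dominant seventh chord on E.
A dominant resolves down a perfect fifth: E → A. In C# minor, A is scale degree 6, i.e. VI.

VI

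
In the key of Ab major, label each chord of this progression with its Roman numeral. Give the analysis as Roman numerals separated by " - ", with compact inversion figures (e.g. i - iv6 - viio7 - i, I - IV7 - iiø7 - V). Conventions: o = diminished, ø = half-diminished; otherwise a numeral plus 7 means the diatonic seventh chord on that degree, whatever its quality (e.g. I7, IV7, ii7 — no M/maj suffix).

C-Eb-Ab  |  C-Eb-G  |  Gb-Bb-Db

I6 - iii - bVII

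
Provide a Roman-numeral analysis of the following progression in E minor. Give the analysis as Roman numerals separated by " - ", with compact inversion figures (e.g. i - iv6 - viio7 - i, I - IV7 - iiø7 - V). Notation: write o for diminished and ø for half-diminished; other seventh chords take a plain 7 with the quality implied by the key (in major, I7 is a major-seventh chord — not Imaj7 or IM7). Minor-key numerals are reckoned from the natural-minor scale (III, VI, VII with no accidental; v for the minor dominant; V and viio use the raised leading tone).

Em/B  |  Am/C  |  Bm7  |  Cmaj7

Em/B: root E is the tonic; minor triad there is i64.
Am/C: root A is the subdominant; minor triad there is iv6.
Bm7: minor seventh chord on B = scale degree 5 → v7.
Cmaj7: major seventh chord on C = scale degree 6 → VI7.

i64 - iv6 - v7 - VI7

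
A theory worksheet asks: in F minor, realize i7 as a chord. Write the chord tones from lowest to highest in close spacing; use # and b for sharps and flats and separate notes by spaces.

F Ab C Eb

In F minor, the tonic is F, and the diatonic chord built there is a minor seventh chord.
Stacking thirds from F gives F-Ab-C-Eb.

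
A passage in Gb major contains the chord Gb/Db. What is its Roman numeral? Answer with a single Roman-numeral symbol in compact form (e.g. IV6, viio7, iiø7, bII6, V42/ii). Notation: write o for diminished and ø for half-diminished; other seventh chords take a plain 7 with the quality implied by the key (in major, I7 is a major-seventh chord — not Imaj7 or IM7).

I64

The pitches Gb-Bb-Db form a major triad rooted on Gb.
Gb is scale degree 1 in Gb major, and a major triad on that degree is written I.
With Db in the bass the chord is in second inversion, so the figured bass is 64.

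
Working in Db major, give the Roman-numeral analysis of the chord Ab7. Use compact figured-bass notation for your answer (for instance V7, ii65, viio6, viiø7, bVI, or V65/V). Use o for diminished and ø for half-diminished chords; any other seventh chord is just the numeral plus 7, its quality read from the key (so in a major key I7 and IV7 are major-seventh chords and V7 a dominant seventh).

V7

Stacked in thirds the chord is Ab-C-Eb-Gb: a dominant seventh chord on Ab.
Ab is scale degree 5 in Db major, and a dominant seventh chord on that degree is written V7.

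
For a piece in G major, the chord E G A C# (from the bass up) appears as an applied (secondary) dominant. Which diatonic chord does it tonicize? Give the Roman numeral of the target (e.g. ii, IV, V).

The chord is a dominant seventh chord on A.
A dominant resolves down a perfect fifth: A → D. In G major, D is scale degree 5, i.e. V.

V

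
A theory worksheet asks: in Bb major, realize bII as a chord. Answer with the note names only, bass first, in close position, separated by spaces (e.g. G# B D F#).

Cb Eb Gb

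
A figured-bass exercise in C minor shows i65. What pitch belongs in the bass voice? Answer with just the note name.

Eb

i in C minor has root C; the chord is C-Eb-G-Bb.
The figure 65 means first inversion — the third is in the bass.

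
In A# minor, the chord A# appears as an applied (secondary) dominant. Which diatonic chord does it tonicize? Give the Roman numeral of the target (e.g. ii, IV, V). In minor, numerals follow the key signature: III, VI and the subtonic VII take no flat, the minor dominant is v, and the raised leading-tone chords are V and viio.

iv

The chord is a major triad on A#.
A dominant resolves down a perfect fifth: A# → D#. In A# minor, D# is scale degree 4, i.e. iv.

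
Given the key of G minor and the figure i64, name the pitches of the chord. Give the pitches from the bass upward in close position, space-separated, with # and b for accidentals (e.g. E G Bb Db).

The numeral's case and figure indicate a minor triad. In G minor its root, the tonic, is G.
Stacking thirds from G gives G-Bb-D.
The figured bass 64 indicates second inversion, placing the fifth (D) in the bass: D-G-Bb.

D G Bb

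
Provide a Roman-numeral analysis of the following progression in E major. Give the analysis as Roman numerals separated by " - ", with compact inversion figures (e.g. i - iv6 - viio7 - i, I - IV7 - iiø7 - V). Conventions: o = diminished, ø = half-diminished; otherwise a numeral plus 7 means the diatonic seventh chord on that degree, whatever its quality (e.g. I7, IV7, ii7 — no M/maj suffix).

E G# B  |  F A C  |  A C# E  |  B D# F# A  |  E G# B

E-G#-B: major triad on E = scale degree 1 → I.
F-A-C is non-diatonic — a major triad on the lowered supertonic (F): the Neapolitan chord, bII.
A-C#-E has root A, degree 4 in E major, so IV.
B-D#-F#-A: dominant seventh chord on B = scale degree 5 → V7.
E-G#-B: major triad on E = scale degree 1 → I.

I - bII - IV - V7 - I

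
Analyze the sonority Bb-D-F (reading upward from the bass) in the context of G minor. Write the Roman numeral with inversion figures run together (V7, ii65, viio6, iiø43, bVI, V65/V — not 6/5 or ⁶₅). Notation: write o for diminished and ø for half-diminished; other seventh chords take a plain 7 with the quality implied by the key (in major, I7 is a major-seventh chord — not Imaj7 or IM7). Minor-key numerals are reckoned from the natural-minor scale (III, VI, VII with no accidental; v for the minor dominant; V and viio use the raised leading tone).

The pitches Bb-D-F form a major triad rooted on Bb.
In G minor, Bb is the mediant; the diatonic major triad there is III.

III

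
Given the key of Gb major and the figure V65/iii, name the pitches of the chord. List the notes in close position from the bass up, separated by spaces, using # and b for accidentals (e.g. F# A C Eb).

A C Eb F

V65/iii is a secondary dominant — the dominant seventh of iii. iii in Gb major is Bb, so the applied chord's root is F, a perfect fifth above.
Building a dominant seventh chord on F gives F-A-C-Eb.
The figured bass 65 indicates first inversion, placing the third (A) in the bass: A-C-Eb-F.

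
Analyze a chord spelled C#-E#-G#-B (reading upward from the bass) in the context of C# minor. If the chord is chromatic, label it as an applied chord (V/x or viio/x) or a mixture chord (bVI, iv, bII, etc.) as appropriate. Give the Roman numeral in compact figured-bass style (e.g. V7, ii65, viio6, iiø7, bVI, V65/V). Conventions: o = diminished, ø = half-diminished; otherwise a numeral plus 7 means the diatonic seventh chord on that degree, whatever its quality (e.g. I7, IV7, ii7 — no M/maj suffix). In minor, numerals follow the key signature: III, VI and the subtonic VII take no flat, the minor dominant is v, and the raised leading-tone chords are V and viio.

V7/iv

The pitches C#-E#-G#-B form a dominant seventh chord rooted on C#.
C# is not a diatonic chord root with this quality in C# minor, but it lies a perfect fifth above F# (iv), so the chord functions as an applied dominant of iv.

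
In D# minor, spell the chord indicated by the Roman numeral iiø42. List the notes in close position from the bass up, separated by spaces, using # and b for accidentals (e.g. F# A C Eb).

D# E# G# B

The numeral's case and figure indicate a half-diminished seventh chord. In D# minor its root, the supertonic, is E#.
That chord is spelled E#-G#-B-D#.
The figured bass 42 indicates third inversion, placing the seventh (D#) in the bass: D#-E#-G#-B.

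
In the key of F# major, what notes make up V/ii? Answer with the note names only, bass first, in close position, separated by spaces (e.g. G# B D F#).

D# F## A#

The slash means an applied dominant: we want the dominant of ii. In F# major, ii is G# minor, and its dominant is built on D#.
Building a major triad on D# gives D#-F##-A#.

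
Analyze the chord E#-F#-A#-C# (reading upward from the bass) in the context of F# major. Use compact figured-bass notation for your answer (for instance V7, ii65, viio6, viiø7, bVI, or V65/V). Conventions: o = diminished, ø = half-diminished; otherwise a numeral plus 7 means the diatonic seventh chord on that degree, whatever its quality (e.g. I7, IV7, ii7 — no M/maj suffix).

The pitches F#-A#-C#-E# form a major seventh chord rooted on F#.
F# is scale degree 1 in F# major, and a major seventh chord on that degree is written I7.
With E# in the bass the chord is in third inversion, so the figured bass is 42.

I42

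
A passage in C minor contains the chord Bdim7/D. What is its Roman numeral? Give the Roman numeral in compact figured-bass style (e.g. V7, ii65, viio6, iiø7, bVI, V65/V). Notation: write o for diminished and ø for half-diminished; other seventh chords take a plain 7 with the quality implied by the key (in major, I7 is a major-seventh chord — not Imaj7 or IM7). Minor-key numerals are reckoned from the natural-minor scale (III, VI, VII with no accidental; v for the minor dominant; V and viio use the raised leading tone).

The pitches B-D-F-Ab form a fully diminished seventh chord rooted on B.
In C minor, B is the leading tone; the diatonic fully diminished seventh chord there is viio7.
With D in the bass the chord is in first inversion, so the figured bass is 65.

viio65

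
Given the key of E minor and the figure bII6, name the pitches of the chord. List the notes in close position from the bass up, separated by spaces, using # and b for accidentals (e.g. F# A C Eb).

A C F

Scale degree 2 in E minor is F#; lowering it a half step gives F. bII6 is the Neapolitan sixth — a major triad on the lowered second degree, here in its customary first inversion.
So the chord is F-A-C, a major triad.
The figured bass 6 indicates first inversion, placing the third (A) in the bass: A-C-F.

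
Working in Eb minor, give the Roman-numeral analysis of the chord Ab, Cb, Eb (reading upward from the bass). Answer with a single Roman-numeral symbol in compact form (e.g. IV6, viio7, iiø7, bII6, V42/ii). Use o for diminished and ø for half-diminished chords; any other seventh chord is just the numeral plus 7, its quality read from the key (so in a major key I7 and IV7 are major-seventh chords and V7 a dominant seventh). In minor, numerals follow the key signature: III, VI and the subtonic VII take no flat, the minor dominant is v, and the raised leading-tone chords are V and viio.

iv

The pitches Ab-Cb-Eb form a minor triad rooted on Ab.
Ab is scale degree 4 in Eb minor, and a minor triad on that degree is written iv.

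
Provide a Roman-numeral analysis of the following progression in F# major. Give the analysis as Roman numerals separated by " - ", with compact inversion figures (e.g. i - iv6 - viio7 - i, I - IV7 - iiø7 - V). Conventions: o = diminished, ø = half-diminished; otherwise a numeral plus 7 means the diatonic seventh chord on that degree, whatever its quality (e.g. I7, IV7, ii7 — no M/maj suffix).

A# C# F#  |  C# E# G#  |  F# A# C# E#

I6 - V - I7

A#-C#-F#: major triad on F# = scale degree 1 → I6.
C#-E#-G# has root C#, degree 5 in F# major, so V.
F#-A#-C#-E#: major seventh chord on F# = scale degree 1 → I7.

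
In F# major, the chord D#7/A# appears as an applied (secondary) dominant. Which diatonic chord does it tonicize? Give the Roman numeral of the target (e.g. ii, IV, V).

ii

The chord is a dominant seventh chord on D#.
A dominant resolves down a perfect fifth: D# → G#. In F# major, G# is scale degree 2, i.e. ii.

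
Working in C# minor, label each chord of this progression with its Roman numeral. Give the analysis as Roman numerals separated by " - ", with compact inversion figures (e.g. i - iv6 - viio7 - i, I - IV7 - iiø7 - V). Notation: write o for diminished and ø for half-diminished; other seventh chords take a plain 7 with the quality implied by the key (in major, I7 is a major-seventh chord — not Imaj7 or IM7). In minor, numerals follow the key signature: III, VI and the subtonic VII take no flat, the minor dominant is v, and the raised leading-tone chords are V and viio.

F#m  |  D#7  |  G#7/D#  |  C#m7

iv - V7/V - V43 - i7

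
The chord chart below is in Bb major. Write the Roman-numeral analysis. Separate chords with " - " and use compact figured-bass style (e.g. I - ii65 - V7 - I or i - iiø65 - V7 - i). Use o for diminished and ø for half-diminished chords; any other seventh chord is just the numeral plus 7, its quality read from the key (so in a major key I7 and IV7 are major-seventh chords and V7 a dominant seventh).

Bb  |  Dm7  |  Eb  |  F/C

Bb: major triad on Bb = scale degree 1 → I.
Dm7: root D is the mediant; minor seventh chord there is iii7.
Eb has root Eb, degree 4 in Bb major, so IV.
F/C: root F is the dominant; major triad there is V64.

I - iii7 - IV - V64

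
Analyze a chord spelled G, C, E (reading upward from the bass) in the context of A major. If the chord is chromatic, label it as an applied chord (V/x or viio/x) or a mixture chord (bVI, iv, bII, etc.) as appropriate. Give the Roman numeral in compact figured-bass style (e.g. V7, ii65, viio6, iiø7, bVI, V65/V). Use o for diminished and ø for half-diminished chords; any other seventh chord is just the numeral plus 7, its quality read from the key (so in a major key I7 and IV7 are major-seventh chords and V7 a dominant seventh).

Stacked in thirds the chord is C-E-G: a major triad on C.
C is the lowered third degree of A major (diatonic 3 would be C#). This is a major triad on the lowered third degree, borrowed from the parallel minor.
With G in the bass the chord is in second inversion, so the figured bass is 64.

bIII64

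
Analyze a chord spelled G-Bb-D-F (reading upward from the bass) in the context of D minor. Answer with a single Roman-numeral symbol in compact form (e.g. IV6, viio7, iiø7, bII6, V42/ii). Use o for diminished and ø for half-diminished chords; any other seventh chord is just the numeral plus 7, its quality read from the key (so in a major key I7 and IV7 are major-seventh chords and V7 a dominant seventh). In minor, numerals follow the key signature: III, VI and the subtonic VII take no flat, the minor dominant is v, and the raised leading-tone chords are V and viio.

The pitches G-Bb-D-F form a minor seventh chord rooted on G.
G is scale degree 4 in D minor, and a minor seventh chord on that degree is written iv7.

iv7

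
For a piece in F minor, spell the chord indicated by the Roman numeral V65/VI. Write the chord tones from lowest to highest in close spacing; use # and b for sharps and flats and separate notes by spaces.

V65/VI is a secondary dominant — the dominant seventh of VI. VI in F minor is Db, so the applied chord's root is Ab, a perfect fifth above.
Building a dominant seventh chord on Ab gives Ab-C-Eb-Gb.
The figured bass 65 indicates first inversion, placing the third (C) in the bass: C-Eb-Gb-Ab.

C Eb Gb Ab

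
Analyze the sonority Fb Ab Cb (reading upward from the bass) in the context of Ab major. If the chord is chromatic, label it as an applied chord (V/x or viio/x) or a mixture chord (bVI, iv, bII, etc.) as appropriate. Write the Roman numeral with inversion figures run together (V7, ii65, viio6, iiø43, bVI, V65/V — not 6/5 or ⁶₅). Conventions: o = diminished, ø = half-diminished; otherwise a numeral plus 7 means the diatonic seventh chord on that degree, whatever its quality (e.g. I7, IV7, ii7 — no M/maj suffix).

bVI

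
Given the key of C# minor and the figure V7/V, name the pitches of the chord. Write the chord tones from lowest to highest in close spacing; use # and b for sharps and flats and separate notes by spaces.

D# F## A# C#

The slash means an applied dominant: we want the dominant of V. In C# minor, V is G# major, and its dominant is built on D#.
Building a dominant seventh chord on D# gives D#-F##-A#-C#.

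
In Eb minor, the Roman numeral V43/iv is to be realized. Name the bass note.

Bb

The applied chord V43/iv is rooted on Eb: Eb-G-Bb-Db.
The figure 43 means second inversion — the fifth is in the bass.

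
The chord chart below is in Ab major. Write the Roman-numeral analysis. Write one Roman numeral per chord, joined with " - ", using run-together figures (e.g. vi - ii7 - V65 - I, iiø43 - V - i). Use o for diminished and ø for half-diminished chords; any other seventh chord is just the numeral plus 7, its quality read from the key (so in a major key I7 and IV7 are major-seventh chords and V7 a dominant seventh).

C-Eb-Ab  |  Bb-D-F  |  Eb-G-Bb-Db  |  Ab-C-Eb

I6 - V/V - V7 - I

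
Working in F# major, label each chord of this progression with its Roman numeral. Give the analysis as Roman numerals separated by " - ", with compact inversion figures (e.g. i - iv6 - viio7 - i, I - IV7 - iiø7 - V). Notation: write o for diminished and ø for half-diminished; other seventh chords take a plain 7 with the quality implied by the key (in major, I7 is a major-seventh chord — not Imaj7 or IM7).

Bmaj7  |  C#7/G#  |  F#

Bmaj7: major seventh chord on B = scale degree 4 → IV7.
C#7/G#: root C# is the dominant; dominant seventh chord there is V43.
F#: root F# is the tonic; major triad there is I.

IV7 - V43 - I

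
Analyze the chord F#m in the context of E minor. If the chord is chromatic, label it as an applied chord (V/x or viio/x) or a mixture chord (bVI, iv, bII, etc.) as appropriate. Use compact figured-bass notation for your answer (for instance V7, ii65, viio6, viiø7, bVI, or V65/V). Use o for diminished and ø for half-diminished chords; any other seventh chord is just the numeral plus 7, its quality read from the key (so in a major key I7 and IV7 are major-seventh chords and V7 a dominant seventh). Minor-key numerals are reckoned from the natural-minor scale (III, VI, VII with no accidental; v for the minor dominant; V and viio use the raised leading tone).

Stacked in thirds the chord is F#-A-C#: a minor triad on F#.
F# is the second degree of E minor. This is the minor supertonic, borrowed from the parallel major (the Dorian ii).

ii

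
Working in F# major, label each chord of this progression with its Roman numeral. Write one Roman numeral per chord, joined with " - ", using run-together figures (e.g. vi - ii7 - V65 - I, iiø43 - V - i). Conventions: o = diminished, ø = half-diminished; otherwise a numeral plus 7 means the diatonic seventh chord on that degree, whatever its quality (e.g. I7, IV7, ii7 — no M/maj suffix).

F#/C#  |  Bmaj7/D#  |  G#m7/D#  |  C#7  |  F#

I64 - IV65 - ii43 - V7 - I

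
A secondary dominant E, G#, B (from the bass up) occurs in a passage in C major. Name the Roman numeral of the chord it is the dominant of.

The chord is a major triad on E.
A dominant resolves down a perfect fifth: E → A. In C major, A is scale degree 6, i.e. vi.

vi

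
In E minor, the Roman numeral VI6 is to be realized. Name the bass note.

VI in E minor has root C; the chord is C-E-G.
The figure 6 means first inversion — the third is in the bass.

E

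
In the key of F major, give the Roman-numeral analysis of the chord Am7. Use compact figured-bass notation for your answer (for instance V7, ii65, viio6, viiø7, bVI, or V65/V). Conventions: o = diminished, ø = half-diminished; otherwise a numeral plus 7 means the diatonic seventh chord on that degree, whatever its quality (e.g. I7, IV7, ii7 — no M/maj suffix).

iii7

Stacked in thirds the chord is A-C-E-G: a minor seventh chord on A.
In F major, A is the mediant; the diatonic minor seventh chord there is iii7.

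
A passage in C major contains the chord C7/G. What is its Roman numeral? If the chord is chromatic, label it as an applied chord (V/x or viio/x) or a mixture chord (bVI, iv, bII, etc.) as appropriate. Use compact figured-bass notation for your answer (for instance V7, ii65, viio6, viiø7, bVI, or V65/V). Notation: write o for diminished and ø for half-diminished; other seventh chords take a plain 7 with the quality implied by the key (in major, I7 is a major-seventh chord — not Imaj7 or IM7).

V43/IV

The pitches C-E-G-Bb form a dominant seventh chord rooted on C.
C is not a diatonic chord root with this quality in C major, but it lies a perfect fifth above F (IV), so the chord functions as an applied dominant of IV.
With G in the bass the chord is in second inversion, so the figured bass is 43.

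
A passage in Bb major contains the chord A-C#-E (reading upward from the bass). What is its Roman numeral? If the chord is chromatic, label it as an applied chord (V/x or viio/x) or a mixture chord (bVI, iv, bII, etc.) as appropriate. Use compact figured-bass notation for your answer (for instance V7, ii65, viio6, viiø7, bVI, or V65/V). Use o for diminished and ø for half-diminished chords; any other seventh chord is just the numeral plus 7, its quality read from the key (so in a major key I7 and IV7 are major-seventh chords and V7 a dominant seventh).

The pitches A-C#-E form a major triad rooted on A.
A is not a diatonic chord root with this quality in Bb major, but it lies a perfect fifth above D (iii), so the chord functions as an applied dominant of iii.

V/iii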